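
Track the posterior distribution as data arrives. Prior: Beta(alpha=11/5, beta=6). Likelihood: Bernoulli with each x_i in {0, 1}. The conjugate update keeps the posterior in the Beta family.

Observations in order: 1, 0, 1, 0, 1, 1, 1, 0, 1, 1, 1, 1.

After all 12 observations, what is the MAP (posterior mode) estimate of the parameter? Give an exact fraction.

51/91

obs 1: x=1 → posterior Beta(16/5, 6)
obs 2: x=0 → posterior Beta(16/5, 7)
obs 3: x=1 → posterior Beta(21/5, 7)
obs 4: x=0 → posterior Beta(21/5, 8)
obs 5: x=1 → posterior Beta(26/5, 8)
obs 6: x=1 → posterior Beta(31/5, 8)
obs 7: x=1 → posterior Beta(36/5, 8)
obs 8: x=0 → posterior Beta(36/5, 9)
obs 9: x=1 → posterior Beta(41/5, 9)
obs 10: x=1 → posterior Beta(46/5, 9)
obs 11: x=1 → posterior Beta(51/5, 9)
obs 12: x=1 → posterior Beta(56/5, 9)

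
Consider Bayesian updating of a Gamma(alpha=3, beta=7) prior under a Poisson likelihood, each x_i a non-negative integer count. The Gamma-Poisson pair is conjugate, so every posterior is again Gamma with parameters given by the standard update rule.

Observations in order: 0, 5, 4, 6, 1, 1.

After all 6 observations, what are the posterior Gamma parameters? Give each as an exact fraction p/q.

alpha=20, beta=13

obs 1: x=0 → posterior Gamma(3, 8)
obs 2: x=5 → posterior Gamma(8, 9)
obs 3: x=4 → posterior Gamma(12, 10)
obs 4: x=6 → posterior Gamma(18, 11)
obs 5: x=1 → posterior Gamma(19, 12)
obs 6: x=1 → posterior Gamma(20, 13)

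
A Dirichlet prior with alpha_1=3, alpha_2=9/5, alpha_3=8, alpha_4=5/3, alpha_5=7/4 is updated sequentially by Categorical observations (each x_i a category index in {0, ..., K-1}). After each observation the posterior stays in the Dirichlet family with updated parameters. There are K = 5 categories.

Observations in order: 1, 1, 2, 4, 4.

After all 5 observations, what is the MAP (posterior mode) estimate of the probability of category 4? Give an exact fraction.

165/973

obs 1: x=1 → posterior Dirichlet(3, 14/5, 8, 5/3, 7/4)
obs 2: x=1 → posterior Dirichlet(3, 19/5, 8, 5/3, 7/4)
obs 3: x=2 → posterior Dirichlet(3, 19/5, 9, 5/3, 7/4)
obs 4: x=4 → posterior Dirichlet(3, 19/5, 9, 5/3, 11/4)
obs 5: x=4 → posterior Dirichlet(3, 19/5, 9, 5/3, 15/4)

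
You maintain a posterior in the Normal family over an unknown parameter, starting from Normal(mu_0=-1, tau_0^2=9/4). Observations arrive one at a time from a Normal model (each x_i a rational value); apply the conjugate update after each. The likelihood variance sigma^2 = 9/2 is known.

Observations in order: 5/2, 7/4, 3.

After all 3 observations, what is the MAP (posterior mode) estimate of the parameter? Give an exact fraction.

obs 1: x=5/2 → posterior Normal(1/6, 3/2)
obs 2: x=7/4 → posterior Normal(9/16, 9/8)
obs 3: x=3 → posterior Normal(21/20, 9/10)

21/20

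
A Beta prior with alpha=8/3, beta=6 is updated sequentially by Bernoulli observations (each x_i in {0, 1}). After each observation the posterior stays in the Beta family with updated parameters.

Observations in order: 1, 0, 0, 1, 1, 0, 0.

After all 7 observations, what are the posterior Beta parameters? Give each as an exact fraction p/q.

alpha=17/3, beta=10

obs 1: x=1 → posterior Beta(11/3, 6)
obs 2: x=0 → posterior Beta(11/3, 7)
obs 3: x=0 → posterior Beta(11/3, 8)
obs 4: x=1 → posterior Beta(14/3, 8)
obs 5: x=1 → posterior Beta(17/3, 8)
obs 6: x=0 → posterior Beta(17/3, 9)
obs 7: x=0 → posterior Beta(17/3, 10)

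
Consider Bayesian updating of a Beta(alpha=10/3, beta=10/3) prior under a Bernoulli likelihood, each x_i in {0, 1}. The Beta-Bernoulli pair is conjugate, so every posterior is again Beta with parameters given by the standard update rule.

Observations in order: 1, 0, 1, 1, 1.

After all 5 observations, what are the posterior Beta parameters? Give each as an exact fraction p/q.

obs 1: x=1 → posterior Beta(13/3, 10/3)
obs 2: x=0 → posterior Beta(13/3, 13/3)
obs 3: x=1 → posterior Beta(16/3, 13/3)
obs 4: x=1 → posterior Beta(19/3, 13/3)
obs 5: x=1 → posterior Beta(22/3, 13/3)

alpha=22/3, beta=13/3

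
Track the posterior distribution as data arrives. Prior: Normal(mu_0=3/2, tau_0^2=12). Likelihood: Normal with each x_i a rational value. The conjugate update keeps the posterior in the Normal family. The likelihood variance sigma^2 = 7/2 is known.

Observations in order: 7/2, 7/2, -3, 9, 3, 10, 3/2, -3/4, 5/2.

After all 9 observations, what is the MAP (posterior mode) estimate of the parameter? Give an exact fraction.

obs 1: x=7/2 → posterior Normal(189/62, 84/31)
obs 2: x=7/2 → posterior Normal(357/110, 84/55)
obs 3: x=-3 → posterior Normal(213/158, 84/79)
obs 4: x=9 → posterior Normal(645/206, 84/103)
obs 5: x=3 → posterior Normal(789/254, 84/127)
obs 6: x=10 → posterior Normal(1269/302, 84/151)
obs 7: x=3/2 → posterior Normal(1341/350, 12/25)
obs 8: x=-3/4 → posterior Normal(1305/398, 84/199)
obs 9: x=5/2 → posterior Normal(1425/446, 84/223)

1425/446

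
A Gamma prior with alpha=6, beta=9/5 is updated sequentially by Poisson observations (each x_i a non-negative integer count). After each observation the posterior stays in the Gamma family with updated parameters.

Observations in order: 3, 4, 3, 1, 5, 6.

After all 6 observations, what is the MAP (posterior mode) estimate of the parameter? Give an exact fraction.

45/13

obs 1: x=3 → posterior Gamma(9, 14/5)
obs 2: x=4 → posterior Gamma(13, 19/5)
obs 3: x=3 → posterior Gamma(16, 24/5)
obs 4: x=1 → posterior Gamma(17, 29/5)
obs 5: x=5 → posterior Gamma(22, 34/5)
obs 6: x=6 → posterior Gamma(28, 39/5)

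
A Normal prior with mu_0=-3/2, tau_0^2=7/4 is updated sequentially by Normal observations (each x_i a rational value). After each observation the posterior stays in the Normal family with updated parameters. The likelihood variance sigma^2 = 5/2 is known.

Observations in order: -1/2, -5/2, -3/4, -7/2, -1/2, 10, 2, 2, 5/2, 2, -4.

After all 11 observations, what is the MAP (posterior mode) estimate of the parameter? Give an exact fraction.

obs 1: x=-1/2 → posterior Normal(-37/34, 35/34)
obs 2: x=-5/2 → posterior Normal(-3/2, 35/48)
obs 3: x=-3/4 → posterior Normal(-165/124, 35/62)
obs 4: x=-7/2 → posterior Normal(-263/152, 35/76)
obs 5: x=-1/2 → posterior Normal(-277/180, 7/18)
obs 6: x=10 → posterior Normal(3/208, 35/104)
obs 7: x=2 → posterior Normal(1/4, 35/118)
obs 8: x=2 → posterior Normal(115/264, 35/132)
obs 9: x=5/2 → posterior Normal(185/292, 35/146)
obs 10: x=2 → posterior Normal(241/320, 7/32)
obs 11: x=-4 → posterior Normal(43/116, 35/174)

43/116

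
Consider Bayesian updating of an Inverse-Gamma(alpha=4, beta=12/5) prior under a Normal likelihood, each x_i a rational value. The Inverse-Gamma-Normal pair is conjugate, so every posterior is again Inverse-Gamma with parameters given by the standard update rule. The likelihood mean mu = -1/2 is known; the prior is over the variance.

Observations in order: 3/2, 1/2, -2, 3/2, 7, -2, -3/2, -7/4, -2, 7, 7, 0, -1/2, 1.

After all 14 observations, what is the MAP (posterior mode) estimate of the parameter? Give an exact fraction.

obs 1: x=3/2 → posterior Inverse-Gamma(9/2, 22/5)
obs 2: x=1/2 → posterior Inverse-Gamma(5, 49/10)
obs 3: x=-2 → posterior Inverse-Gamma(11/2, 241/40)
obs 4: x=3/2 → posterior Inverse-Gamma(6, 321/40)
obs 5: x=7 → posterior Inverse-Gamma(13/2, 723/20)
obs 6: x=-2 → posterior Inverse-Gamma(7, 1491/40)
obs 7: x=-3/2 → posterior Inverse-Gamma(15/2, 1511/40)
obs 8: x=-7/4 → posterior Inverse-Gamma(8, 6169/160)
obs 9: x=-2 → posterior Inverse-Gamma(17/2, 6349/160)
obs 10: x=7 → posterior Inverse-Gamma(9, 10849/160)
obs 11: x=7 → posterior Inverse-Gamma(19/2, 15349/160)
obs 12: x=0 → posterior Inverse-Gamma(10, 15369/160)
obs 13: x=-1/2 → posterior Inverse-Gamma(21/2, 15369/160)
obs 14: x=1 → posterior Inverse-Gamma(11, 15549/160)

5183/640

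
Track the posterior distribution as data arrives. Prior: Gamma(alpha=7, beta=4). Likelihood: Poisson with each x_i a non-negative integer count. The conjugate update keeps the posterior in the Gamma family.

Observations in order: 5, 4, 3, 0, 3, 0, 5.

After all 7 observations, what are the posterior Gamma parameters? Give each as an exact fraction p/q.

obs 1: x=5 → posterior Gamma(12, 5)
obs 2: x=4 → posterior Gamma(16, 6)
obs 3: x=3 → posterior Gamma(19, 7)
obs 4: x=0 → posterior Gamma(19, 8)
obs 5: x=3 → posterior Gamma(22, 9)
obs 6: x=0 → posterior Gamma(22, 10)
obs 7: x=5 → posterior Gamma(27, 11)

alpha=27, beta=11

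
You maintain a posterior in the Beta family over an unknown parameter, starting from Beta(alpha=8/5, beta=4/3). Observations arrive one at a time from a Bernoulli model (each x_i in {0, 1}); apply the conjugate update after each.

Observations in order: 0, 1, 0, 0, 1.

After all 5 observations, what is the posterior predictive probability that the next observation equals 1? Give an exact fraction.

obs 1: x=0 → posterior Beta(8/5, 7/3)
obs 2: x=1 → posterior Beta(13/5, 7/3)
obs 3: x=0 → posterior Beta(13/5, 10/3)
obs 4: x=0 → posterior Beta(13/5, 13/3)
obs 5: x=1 → posterior Beta(18/5, 13/3)

54/119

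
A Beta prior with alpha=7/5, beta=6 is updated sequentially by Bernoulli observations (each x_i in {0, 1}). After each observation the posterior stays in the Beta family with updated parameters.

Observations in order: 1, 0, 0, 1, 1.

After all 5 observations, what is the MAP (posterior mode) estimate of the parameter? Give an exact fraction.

obs 1: x=1 → posterior Beta(12/5, 6)
obs 2: x=0 → posterior Beta(12/5, 7)
obs 3: x=0 → posterior Beta(12/5, 8)
obs 4: x=1 → posterior Beta(17/5, 8)
obs 5: x=1 → posterior Beta(22/5, 8)

17/52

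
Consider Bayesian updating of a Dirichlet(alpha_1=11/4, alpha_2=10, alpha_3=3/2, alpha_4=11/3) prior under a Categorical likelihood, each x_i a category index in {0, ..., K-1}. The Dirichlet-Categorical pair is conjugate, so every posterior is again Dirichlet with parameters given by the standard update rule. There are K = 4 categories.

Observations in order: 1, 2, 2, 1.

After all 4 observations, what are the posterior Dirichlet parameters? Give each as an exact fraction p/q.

alpha_1=11/4, alpha_2=12, alpha_3=7/2, alpha_4=11/3

obs 1: x=1 → posterior Dirichlet(11/4, 11, 3/2, 11/3)
obs 2: x=2 → posterior Dirichlet(11/4, 11, 5/2, 11/3)
obs 3: x=2 → posterior Dirichlet(11/4, 11, 7/2, 11/3)
obs 4: x=1 → posterior Dirichlet(11/4, 12, 7/2, 11/3)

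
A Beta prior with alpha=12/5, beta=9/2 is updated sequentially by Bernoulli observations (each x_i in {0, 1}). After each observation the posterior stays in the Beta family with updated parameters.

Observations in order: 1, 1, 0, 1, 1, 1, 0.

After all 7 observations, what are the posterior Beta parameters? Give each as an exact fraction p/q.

obs 1: x=1 → posterior Beta(17/5, 9/2)
obs 2: x=1 → posterior Beta(22/5, 9/2)
obs 3: x=0 → posterior Beta(22/5, 11/2)
obs 4: x=1 → posterior Beta(27/5, 11/2)
obs 5: x=1 → posterior Beta(32/5, 11/2)
obs 6: x=1 → posterior Beta(37/5, 11/2)
obs 7: x=0 → posterior Beta(37/5, 13/2)

alpha=37/5, beta=13/2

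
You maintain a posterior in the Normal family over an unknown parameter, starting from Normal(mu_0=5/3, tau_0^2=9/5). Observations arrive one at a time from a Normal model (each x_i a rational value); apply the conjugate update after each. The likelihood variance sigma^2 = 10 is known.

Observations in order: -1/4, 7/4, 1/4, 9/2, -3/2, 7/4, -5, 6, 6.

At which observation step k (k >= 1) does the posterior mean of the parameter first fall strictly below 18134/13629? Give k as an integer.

obs 1: x=-1/4 → posterior Normal(973/708, 90/59)
obs 2: x=7/4 → posterior Normal(581/408, 45/34)
obs 3: x=1/4 → posterior Normal(1189/924, 90/77)
obs 4: x=9/2 → posterior Normal(1675/1032, 45/43)
obs 5: x=-3/2 → posterior Normal(1513/1140, 18/19)
obs 6: x=7/4 → posterior Normal(851/624, 45/52)
obs 7: x=-5 → posterior Normal(581/678, 90/113)
obs 8: x=6 → posterior Normal(905/732, 45/61)
obs 9: x=6 → posterior Normal(1229/786, 90/131)

k = 3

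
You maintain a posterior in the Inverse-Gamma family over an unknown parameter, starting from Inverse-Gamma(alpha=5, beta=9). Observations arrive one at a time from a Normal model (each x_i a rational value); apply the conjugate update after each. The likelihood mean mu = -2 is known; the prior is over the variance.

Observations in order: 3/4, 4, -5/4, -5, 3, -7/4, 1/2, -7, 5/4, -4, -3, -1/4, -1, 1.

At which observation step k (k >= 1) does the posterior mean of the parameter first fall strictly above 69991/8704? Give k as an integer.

k = 9

obs 1: x=3/4 → posterior Inverse-Gamma(11/2, 409/32)
obs 2: x=4 → posterior Inverse-Gamma(6, 985/32)
obs 3: x=-5/4 → posterior Inverse-Gamma(13/2, 497/16)
obs 4: x=-5 → posterior Inverse-Gamma(7, 569/16)
obs 5: x=3 → posterior Inverse-Gamma(15/2, 769/16)
obs 6: x=-7/4 → posterior Inverse-Gamma(8, 1539/32)
obs 7: x=1/2 → posterior Inverse-Gamma(17/2, 1639/32)
obs 8: x=-7 → posterior Inverse-Gamma(9, 2039/32)
obs 9: x=5/4 → posterior Inverse-Gamma(19/2, 69)
obs 10: x=-4 → posterior Inverse-Gamma(10, 71)
obs 11: x=-3 → posterior Inverse-Gamma(21/2, 143/2)
obs 12: x=-1/4 → posterior Inverse-Gamma(11, 2337/32)
obs 13: x=-1 → posterior Inverse-Gamma(23/2, 2353/32)
obs 14: x=1 → posterior Inverse-Gamma(12, 2497/32)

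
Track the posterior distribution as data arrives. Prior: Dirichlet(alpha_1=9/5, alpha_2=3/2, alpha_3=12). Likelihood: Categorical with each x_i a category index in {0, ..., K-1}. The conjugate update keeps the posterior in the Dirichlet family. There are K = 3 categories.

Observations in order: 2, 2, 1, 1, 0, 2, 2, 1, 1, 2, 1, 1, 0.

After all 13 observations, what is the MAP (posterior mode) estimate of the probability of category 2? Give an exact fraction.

160/253

obs 1: x=2 → posterior Dirichlet(9/5, 3/2, 13)
obs 2: x=2 → posterior Dirichlet(9/5, 3/2, 14)
obs 3: x=1 → posterior Dirichlet(9/5, 5/2, 14)
obs 4: x=1 → posterior Dirichlet(9/5, 7/2, 14)
obs 5: x=0 → posterior Dirichlet(14/5, 7/2, 14)
obs 6: x=2 → posterior Dirichlet(14/5, 7/2, 15)
obs 7: x=2 → posterior Dirichlet(14/5, 7/2, 16)
obs 8: x=1 → posterior Dirichlet(14/5, 9/2, 16)
obs 9: x=1 → posterior Dirichlet(14/5, 11/2, 16)
obs 10: x=2 → posterior Dirichlet(14/5, 11/2, 17)
obs 11: x=1 → posterior Dirichlet(14/5, 13/2, 17)
obs 12: x=1 → posterior Dirichlet(14/5, 15/2, 17)
obs 13: x=0 → posterior Dirichlet(19/5, 15/2, 17)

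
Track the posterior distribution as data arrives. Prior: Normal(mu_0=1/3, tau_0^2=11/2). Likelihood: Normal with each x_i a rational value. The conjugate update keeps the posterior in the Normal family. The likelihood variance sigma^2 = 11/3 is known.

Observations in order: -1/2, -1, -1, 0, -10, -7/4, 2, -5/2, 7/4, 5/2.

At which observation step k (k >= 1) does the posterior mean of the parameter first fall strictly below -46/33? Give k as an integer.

k = 5

obs 1: x=-1/2 → posterior Normal(-1/6, 11/5)
obs 2: x=-1 → posterior Normal(-23/48, 11/8)
obs 3: x=-1 → posterior Normal(-41/66, 1)
obs 4: x=0 → posterior Normal(-41/84, 11/14)
obs 5: x=-10 → posterior Normal(-13/6, 11/17)
obs 6: x=-7/4 → posterior Normal(-101/48, 11/20)
obs 7: x=2 → posterior Normal(-433/276, 11/23)
obs 8: x=-5/2 → posterior Normal(-523/312, 11/26)
obs 9: x=7/4 → posterior Normal(-115/87, 11/29)
obs 10: x=5/2 → posterior Normal(-185/192, 11/32)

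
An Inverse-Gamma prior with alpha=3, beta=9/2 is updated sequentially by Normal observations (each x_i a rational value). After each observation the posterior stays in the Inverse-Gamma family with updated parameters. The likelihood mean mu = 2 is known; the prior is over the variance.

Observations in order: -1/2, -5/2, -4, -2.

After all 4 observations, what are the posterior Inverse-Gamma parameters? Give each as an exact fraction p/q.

obs 1: x=-1/2 → posterior Inverse-Gamma(7/2, 61/8)
obs 2: x=-5/2 → posterior Inverse-Gamma(4, 71/4)
obs 3: x=-4 → posterior Inverse-Gamma(9/2, 143/4)
obs 4: x=-2 → posterior Inverse-Gamma(5, 175/4)

alpha=5, beta=175/4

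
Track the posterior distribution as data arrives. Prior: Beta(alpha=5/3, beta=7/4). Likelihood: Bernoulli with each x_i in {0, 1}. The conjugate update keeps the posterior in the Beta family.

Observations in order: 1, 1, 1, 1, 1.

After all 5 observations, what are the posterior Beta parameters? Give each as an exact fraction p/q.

alpha=20/3, beta=7/4

obs 1: x=1 → posterior Beta(8/3, 7/4)
obs 2: x=1 → posterior Beta(11/3, 7/4)
obs 3: x=1 → posterior Beta(14/3, 7/4)
obs 4: x=1 → posterior Beta(17/3, 7/4)
obs 5: x=1 → posterior Beta(20/3, 7/4)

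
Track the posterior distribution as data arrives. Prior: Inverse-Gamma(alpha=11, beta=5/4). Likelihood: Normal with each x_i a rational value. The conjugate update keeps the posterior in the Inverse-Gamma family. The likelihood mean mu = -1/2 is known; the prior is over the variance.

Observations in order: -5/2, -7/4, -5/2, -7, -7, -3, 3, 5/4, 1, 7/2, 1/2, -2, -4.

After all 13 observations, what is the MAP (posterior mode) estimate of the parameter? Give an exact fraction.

obs 1: x=-5/2 → posterior Inverse-Gamma(23/2, 13/4)
obs 2: x=-7/4 → posterior Inverse-Gamma(12, 129/32)
obs 3: x=-5/2 → posterior Inverse-Gamma(25/2, 193/32)
obs 4: x=-7 → posterior Inverse-Gamma(13, 869/32)
obs 5: x=-7 → posterior Inverse-Gamma(27/2, 1545/32)
obs 6: x=-3 → posterior Inverse-Gamma(14, 1645/32)
obs 7: x=3 → posterior Inverse-Gamma(29/2, 1841/32)
obs 8: x=5/4 → posterior Inverse-Gamma(15, 945/16)
obs 9: x=1 → posterior Inverse-Gamma(31/2, 963/16)
obs 10: x=7/2 → posterior Inverse-Gamma(16, 1091/16)
obs 11: x=1/2 → posterior Inverse-Gamma(33/2, 1099/16)
obs 12: x=-2 → posterior Inverse-Gamma(17, 1117/16)
obs 13: x=-4 → posterior Inverse-Gamma(35/2, 1215/16)

1215/296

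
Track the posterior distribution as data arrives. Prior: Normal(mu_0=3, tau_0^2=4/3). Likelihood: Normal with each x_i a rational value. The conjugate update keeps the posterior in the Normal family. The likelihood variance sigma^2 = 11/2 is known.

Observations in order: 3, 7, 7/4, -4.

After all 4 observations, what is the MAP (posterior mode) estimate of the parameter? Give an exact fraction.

161/65

obs 1: x=3 → posterior Normal(3, 44/41)
obs 2: x=7 → posterior Normal(179/49, 44/49)
obs 3: x=7/4 → posterior Normal(193/57, 44/57)
obs 4: x=-4 → posterior Normal(161/65, 44/65)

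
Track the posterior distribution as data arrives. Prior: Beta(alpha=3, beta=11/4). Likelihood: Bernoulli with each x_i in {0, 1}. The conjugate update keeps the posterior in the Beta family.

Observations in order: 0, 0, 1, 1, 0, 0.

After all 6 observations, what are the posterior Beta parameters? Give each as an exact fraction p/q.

alpha=5, beta=27/4

obs 1: x=0 → posterior Beta(3, 15/4)
obs 2: x=0 → posterior Beta(3, 19/4)
obs 3: x=1 → posterior Beta(4, 19/4)
obs 4: x=1 → posterior Beta(5, 19/4)
obs 5: x=0 → posterior Beta(5, 23/4)
obs 6: x=0 → posterior Beta(5, 27/4)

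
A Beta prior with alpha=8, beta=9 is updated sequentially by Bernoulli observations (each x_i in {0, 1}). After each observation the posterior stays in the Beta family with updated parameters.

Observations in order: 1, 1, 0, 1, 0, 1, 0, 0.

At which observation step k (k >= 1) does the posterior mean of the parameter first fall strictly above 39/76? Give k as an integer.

k = 2

obs 1: x=1 → posterior Beta(9, 9)
obs 2: x=1 → posterior Beta(10, 9)
obs 3: x=0 → posterior Beta(10, 10)
obs 4: x=1 → posterior Beta(11, 10)
obs 5: x=0 → posterior Beta(11, 11)
obs 6: x=1 → posterior Beta(12, 11)
obs 7: x=0 → posterior Beta(12, 12)
obs 8: x=0 → posterior Beta(12, 13)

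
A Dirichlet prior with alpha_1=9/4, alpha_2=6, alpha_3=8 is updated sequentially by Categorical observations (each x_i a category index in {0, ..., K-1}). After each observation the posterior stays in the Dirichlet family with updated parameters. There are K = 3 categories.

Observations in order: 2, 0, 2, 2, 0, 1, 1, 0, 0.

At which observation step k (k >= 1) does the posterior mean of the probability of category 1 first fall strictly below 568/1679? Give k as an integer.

k = 2

obs 1: x=2 → posterior Dirichlet(9/4, 6, 9)
obs 2: x=0 → posterior Dirichlet(13/4, 6, 9)
obs 3: x=2 → posterior Dirichlet(13/4, 6, 10)
obs 4: x=2 → posterior Dirichlet(13/4, 6, 11)
obs 5: x=0 → posterior Dirichlet(17/4, 6, 11)
obs 6: x=1 → posterior Dirichlet(17/4, 7, 11)
obs 7: x=1 → posterior Dirichlet(17/4, 8, 11)
obs 8: x=0 → posterior Dirichlet(21/4, 8, 11)
obs 9: x=0 → posterior Dirichlet(25/4, 8, 11)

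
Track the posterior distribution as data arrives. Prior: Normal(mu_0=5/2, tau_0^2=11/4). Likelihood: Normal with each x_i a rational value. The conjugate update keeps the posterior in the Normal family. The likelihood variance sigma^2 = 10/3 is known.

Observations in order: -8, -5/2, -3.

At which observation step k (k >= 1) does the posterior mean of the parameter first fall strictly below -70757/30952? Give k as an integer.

k = 2

obs 1: x=-8 → posterior Normal(-164/73, 110/73)
obs 2: x=-5/2 → posterior Normal(-493/212, 55/53)
obs 3: x=-3 → posterior Normal(-691/278, 110/139)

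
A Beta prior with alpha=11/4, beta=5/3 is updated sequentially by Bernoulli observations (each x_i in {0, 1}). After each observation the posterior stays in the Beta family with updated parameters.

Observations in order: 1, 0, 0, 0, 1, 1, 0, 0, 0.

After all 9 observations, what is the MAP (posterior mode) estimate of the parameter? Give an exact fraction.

obs 1: x=1 → posterior Beta(15/4, 5/3)
obs 2: x=0 → posterior Beta(15/4, 8/3)
obs 3: x=0 → posterior Beta(15/4, 11/3)
obs 4: x=0 → posterior Beta(15/4, 14/3)
obs 5: x=1 → posterior Beta(19/4, 14/3)
obs 6: x=1 → posterior Beta(23/4, 14/3)
obs 7: x=0 → posterior Beta(23/4, 17/3)
obs 8: x=0 → posterior Beta(23/4, 20/3)
obs 9: x=0 → posterior Beta(23/4, 23/3)

57/137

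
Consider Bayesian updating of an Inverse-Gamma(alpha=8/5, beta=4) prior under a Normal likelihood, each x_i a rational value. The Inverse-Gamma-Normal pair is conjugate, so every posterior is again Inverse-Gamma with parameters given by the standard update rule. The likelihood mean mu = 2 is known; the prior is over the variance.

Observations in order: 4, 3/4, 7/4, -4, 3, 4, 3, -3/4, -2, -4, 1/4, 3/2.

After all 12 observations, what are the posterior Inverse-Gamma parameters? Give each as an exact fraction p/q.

alpha=38/5, beta=237/4

obs 1: x=4 → posterior Inverse-Gamma(21/10, 6)
obs 2: x=3/4 → posterior Inverse-Gamma(13/5, 217/32)
obs 3: x=7/4 → posterior Inverse-Gamma(31/10, 109/16)
obs 4: x=-4 → posterior Inverse-Gamma(18/5, 397/16)
obs 5: x=3 → posterior Inverse-Gamma(41/10, 405/16)
obs 6: x=4 → posterior Inverse-Gamma(23/5, 437/16)
obs 7: x=3 → posterior Inverse-Gamma(51/10, 445/16)
obs 8: x=-3/4 → posterior Inverse-Gamma(28/5, 1011/32)
obs 9: x=-2 → posterior Inverse-Gamma(61/10, 1267/32)
obs 10: x=-4 → posterior Inverse-Gamma(33/5, 1843/32)
obs 11: x=1/4 → posterior Inverse-Gamma(71/10, 473/8)
obs 12: x=3/2 → posterior Inverse-Gamma(38/5, 237/4)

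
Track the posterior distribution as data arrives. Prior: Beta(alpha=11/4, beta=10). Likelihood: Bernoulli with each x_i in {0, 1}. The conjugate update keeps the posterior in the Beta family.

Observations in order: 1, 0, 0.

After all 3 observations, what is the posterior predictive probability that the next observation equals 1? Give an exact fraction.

obs 1: x=1 → posterior Beta(15/4, 10)
obs 2: x=0 → posterior Beta(15/4, 11)
obs 3: x=0 → posterior Beta(15/4, 12)

5/21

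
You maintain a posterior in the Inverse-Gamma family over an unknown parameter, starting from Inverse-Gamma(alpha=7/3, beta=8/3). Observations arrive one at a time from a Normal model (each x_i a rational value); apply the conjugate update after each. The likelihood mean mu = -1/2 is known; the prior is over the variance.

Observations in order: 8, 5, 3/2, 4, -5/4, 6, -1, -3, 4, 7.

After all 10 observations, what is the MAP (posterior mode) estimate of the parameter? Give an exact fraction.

obs 1: x=8 → posterior Inverse-Gamma(17/6, 931/24)
obs 2: x=5 → posterior Inverse-Gamma(10/3, 647/12)
obs 3: x=3/2 → posterior Inverse-Gamma(23/6, 671/12)
obs 4: x=4 → posterior Inverse-Gamma(13/3, 1585/24)
obs 5: x=-5/4 → posterior Inverse-Gamma(29/6, 6367/96)
obs 6: x=6 → posterior Inverse-Gamma(16/3, 8395/96)
obs 7: x=-1 → posterior Inverse-Gamma(35/6, 8407/96)
obs 8: x=-3 → posterior Inverse-Gamma(19/3, 8707/96)
obs 9: x=4 → posterior Inverse-Gamma(41/6, 9679/96)
obs 10: x=7 → posterior Inverse-Gamma(22/3, 12379/96)

12379/800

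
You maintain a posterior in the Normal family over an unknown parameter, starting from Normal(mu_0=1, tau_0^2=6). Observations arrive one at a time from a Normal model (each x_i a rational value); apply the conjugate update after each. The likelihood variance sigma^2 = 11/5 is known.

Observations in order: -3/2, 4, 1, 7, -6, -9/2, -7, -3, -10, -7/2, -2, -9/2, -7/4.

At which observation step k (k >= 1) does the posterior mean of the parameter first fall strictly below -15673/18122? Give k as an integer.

obs 1: x=-3/2 → posterior Normal(-34/41, 66/41)
obs 2: x=4 → posterior Normal(86/71, 66/71)
obs 3: x=1 → posterior Normal(116/101, 66/101)
obs 4: x=7 → posterior Normal(326/131, 66/131)
obs 5: x=-6 → posterior Normal(146/161, 66/161)
obs 6: x=-9/2 → posterior Normal(11/191, 66/191)
obs 7: x=-7 → posterior Normal(-199/221, 66/221)
obs 8: x=-3 → posterior Normal(-289/251, 66/251)
obs 9: x=-10 → posterior Normal(-589/281, 66/281)
obs 10: x=-7/2 → posterior Normal(-694/311, 66/311)
obs 11: x=-2 → posterior Normal(-754/341, 6/31)
obs 12: x=-9/2 → posterior Normal(-127/53, 66/371)
obs 13: x=-7/4 → posterior Normal(-1883/802, 66/401)

k = 7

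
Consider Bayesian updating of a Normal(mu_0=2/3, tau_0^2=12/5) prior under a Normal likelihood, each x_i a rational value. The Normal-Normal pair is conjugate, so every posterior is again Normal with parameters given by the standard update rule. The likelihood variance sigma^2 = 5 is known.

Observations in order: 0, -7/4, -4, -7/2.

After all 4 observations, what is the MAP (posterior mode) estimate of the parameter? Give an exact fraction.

-283/219

obs 1: x=0 → posterior Normal(50/111, 60/37)
obs 2: x=-7/4 → posterior Normal(-13/147, 60/49)
obs 3: x=-4 → posterior Normal(-157/183, 60/61)
obs 4: x=-7/2 → posterior Normal(-283/219, 60/73)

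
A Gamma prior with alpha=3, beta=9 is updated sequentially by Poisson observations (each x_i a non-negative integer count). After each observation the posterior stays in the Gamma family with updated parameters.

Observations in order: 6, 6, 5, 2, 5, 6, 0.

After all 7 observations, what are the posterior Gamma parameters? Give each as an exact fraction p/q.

alpha=33, beta=16

obs 1: x=6 → posterior Gamma(9, 10)
obs 2: x=6 → posterior Gamma(15, 11)
obs 3: x=5 → posterior Gamma(20, 12)
obs 4: x=2 → posterior Gamma(22, 13)
obs 5: x=5 → posterior Gamma(27, 14)
obs 6: x=6 → posterior Gamma(33, 15)
obs 7: x=0 → posterior Gamma(33, 16)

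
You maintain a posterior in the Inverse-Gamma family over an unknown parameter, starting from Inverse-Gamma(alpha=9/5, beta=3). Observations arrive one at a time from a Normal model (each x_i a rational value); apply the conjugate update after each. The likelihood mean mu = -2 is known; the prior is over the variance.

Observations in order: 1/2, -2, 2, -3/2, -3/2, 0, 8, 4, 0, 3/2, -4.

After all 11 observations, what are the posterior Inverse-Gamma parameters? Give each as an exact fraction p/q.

obs 1: x=1/2 → posterior Inverse-Gamma(23/10, 49/8)
obs 2: x=-2 → posterior Inverse-Gamma(14/5, 49/8)
obs 3: x=2 → posterior Inverse-Gamma(33/10, 113/8)
obs 4: x=-3/2 → posterior Inverse-Gamma(19/5, 57/4)
obs 5: x=-3/2 → posterior Inverse-Gamma(43/10, 115/8)
obs 6: x=0 → posterior Inverse-Gamma(24/5, 131/8)
obs 7: x=8 → posterior Inverse-Gamma(53/10, 531/8)
obs 8: x=4 → posterior Inverse-Gamma(29/5, 675/8)
obs 9: x=0 → posterior Inverse-Gamma(63/10, 691/8)
obs 10: x=3/2 → posterior Inverse-Gamma(34/5, 185/2)
obs 11: x=-4 → posterior Inverse-Gamma(73/10, 189/2)

alpha=73/10, beta=189/2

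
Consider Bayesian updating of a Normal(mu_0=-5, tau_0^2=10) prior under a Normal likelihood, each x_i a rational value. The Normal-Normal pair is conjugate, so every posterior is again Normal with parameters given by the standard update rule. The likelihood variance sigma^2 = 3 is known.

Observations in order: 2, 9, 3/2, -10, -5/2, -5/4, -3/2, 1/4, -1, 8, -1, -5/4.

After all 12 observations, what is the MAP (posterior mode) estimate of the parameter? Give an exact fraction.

5/82

obs 1: x=2 → posterior Normal(5/13, 30/13)
obs 2: x=9 → posterior Normal(95/23, 30/23)
obs 3: x=3/2 → posterior Normal(10/3, 10/11)
obs 4: x=-10 → posterior Normal(10/43, 30/43)
obs 5: x=-5/2 → posterior Normal(-15/53, 30/53)
obs 6: x=-5/4 → posterior Normal(-55/126, 10/21)
obs 7: x=-3/2 → posterior Normal(-85/146, 30/73)
obs 8: x=1/4 → posterior Normal(-40/83, 30/83)
obs 9: x=-1 → posterior Normal(-50/93, 10/31)
obs 10: x=8 → posterior Normal(30/103, 30/103)
obs 11: x=-1 → posterior Normal(20/113, 30/113)
obs 12: x=-5/4 → posterior Normal(5/82, 10/41)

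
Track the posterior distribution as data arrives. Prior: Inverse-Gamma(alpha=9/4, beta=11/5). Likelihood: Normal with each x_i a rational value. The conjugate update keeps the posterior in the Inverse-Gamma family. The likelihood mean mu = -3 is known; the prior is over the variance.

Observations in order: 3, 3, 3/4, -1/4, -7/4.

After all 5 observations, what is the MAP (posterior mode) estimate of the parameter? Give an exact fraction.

7967/920

obs 1: x=3 → posterior Inverse-Gamma(11/4, 101/5)
obs 2: x=3 → posterior Inverse-Gamma(13/4, 191/5)
obs 3: x=3/4 → posterior Inverse-Gamma(15/4, 7237/160)
obs 4: x=-1/4 → posterior Inverse-Gamma(17/4, 3921/80)
obs 5: x=-7/4 → posterior Inverse-Gamma(19/4, 7967/160)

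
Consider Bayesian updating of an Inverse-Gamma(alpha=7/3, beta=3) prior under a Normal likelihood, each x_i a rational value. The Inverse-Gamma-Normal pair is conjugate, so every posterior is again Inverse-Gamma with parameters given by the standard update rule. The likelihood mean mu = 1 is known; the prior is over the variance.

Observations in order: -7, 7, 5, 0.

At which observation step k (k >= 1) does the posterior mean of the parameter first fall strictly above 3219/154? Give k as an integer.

k = 2

obs 1: x=-7 → posterior Inverse-Gamma(17/6, 35)
obs 2: x=7 → posterior Inverse-Gamma(10/3, 53)
obs 3: x=5 → posterior Inverse-Gamma(23/6, 61)
obs 4: x=0 → posterior Inverse-Gamma(13/3, 123/2)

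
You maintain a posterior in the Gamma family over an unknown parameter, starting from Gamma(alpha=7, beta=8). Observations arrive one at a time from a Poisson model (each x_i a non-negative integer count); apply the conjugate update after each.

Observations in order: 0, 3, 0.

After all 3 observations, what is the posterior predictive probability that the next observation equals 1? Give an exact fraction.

129687123005/371504185344

obs 1: x=0 → posterior Gamma(7, 9)
obs 2: x=3 → posterior Gamma(10, 10)
obs 3: x=0 → posterior Gamma(10, 11)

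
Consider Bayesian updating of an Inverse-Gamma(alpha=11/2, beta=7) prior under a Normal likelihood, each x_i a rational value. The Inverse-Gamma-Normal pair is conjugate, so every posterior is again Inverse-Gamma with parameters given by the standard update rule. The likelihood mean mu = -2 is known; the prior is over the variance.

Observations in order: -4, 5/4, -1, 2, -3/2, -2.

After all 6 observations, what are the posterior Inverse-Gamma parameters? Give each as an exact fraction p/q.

obs 1: x=-4 → posterior Inverse-Gamma(6, 9)
obs 2: x=5/4 → posterior Inverse-Gamma(13/2, 457/32)
obs 3: x=-1 → posterior Inverse-Gamma(7, 473/32)
obs 4: x=2 → posterior Inverse-Gamma(15/2, 729/32)
obs 5: x=-3/2 → posterior Inverse-Gamma(8, 733/32)
obs 6: x=-2 → posterior Inverse-Gamma(17/2, 733/32)

alpha=17/2, beta=733/32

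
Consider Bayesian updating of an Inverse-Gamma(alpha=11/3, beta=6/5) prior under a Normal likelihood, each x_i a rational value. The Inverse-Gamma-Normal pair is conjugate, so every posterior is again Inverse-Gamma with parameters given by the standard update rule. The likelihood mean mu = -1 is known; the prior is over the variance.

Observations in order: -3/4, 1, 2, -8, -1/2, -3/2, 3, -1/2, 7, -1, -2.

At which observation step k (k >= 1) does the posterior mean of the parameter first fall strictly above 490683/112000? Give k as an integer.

obs 1: x=-3/4 → posterior Inverse-Gamma(25/6, 197/160)
obs 2: x=1 → posterior Inverse-Gamma(14/3, 517/160)
obs 3: x=2 → posterior Inverse-Gamma(31/6, 1237/160)
obs 4: x=-8 → posterior Inverse-Gamma(17/3, 5157/160)
obs 5: x=-1/2 → posterior Inverse-Gamma(37/6, 5177/160)
obs 6: x=-3/2 → posterior Inverse-Gamma(20/3, 5197/160)
obs 7: x=3 → posterior Inverse-Gamma(43/6, 6477/160)
obs 8: x=-1/2 → posterior Inverse-Gamma(23/3, 6497/160)
obs 9: x=7 → posterior Inverse-Gamma(49/6, 11617/160)
obs 10: x=-1 → posterior Inverse-Gamma(26/3, 11617/160)
obs 11: x=-2 → posterior Inverse-Gamma(55/6, 11697/160)

k = 4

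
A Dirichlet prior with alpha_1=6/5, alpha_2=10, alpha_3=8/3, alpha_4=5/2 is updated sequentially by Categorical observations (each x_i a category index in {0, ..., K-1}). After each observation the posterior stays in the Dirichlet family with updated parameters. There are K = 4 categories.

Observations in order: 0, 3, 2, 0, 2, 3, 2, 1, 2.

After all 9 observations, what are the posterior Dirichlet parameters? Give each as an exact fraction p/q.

obs 1: x=0 → posterior Dirichlet(11/5, 10, 8/3, 5/2)
obs 2: x=3 → posterior Dirichlet(11/5, 10, 8/3, 7/2)
obs 3: x=2 → posterior Dirichlet(11/5, 10, 11/3, 7/2)
obs 4: x=0 → posterior Dirichlet(16/5, 10, 11/3, 7/2)
obs 5: x=2 → posterior Dirichlet(16/5, 10, 14/3, 7/2)
obs 6: x=3 → posterior Dirichlet(16/5, 10, 14/3, 9/2)
obs 7: x=2 → posterior Dirichlet(16/5, 10, 17/3, 9/2)
obs 8: x=1 → posterior Dirichlet(16/5, 11, 17/3, 9/2)
obs 9: x=2 → posterior Dirichlet(16/5, 11, 20/3, 9/2)

alpha_1=16/5, alpha_2=11, alpha_3=20/3, alpha_4=9/2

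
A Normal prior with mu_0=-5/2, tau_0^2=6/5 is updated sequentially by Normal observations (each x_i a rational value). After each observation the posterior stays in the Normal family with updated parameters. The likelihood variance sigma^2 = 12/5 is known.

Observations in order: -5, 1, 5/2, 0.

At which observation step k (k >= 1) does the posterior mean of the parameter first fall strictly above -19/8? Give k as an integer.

k = 2

obs 1: x=-5 → posterior Normal(-10/3, 4/5)
obs 2: x=1 → posterior Normal(-9/4, 3/5)
obs 3: x=5/2 → posterior Normal(-13/10, 12/25)
obs 4: x=0 → posterior Normal(-13/12, 2/5)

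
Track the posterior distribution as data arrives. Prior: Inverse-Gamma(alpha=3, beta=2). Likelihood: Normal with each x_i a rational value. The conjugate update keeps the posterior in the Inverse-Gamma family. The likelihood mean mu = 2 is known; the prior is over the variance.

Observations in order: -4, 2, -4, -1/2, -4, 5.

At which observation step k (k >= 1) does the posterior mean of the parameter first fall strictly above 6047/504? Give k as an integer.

obs 1: x=-4 → posterior Inverse-Gamma(7/2, 20)
obs 2: x=2 → posterior Inverse-Gamma(4, 20)
obs 3: x=-4 → posterior Inverse-Gamma(9/2, 38)
obs 4: x=-1/2 → posterior Inverse-Gamma(5, 329/8)
obs 5: x=-4 → posterior Inverse-Gamma(11/2, 473/8)
obs 6: x=5 → posterior Inverse-Gamma(6, 509/8)

k = 5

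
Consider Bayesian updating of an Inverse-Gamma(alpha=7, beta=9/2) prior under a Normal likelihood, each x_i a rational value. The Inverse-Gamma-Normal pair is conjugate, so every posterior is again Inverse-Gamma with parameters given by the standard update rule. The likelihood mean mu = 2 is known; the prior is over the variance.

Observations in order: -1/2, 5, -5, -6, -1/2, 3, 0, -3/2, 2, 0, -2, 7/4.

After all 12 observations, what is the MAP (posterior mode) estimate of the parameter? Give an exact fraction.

obs 1: x=-1/2 → posterior Inverse-Gamma(15/2, 61/8)
obs 2: x=5 → posterior Inverse-Gamma(8, 97/8)
obs 3: x=-5 → posterior Inverse-Gamma(17/2, 293/8)
obs 4: x=-6 → posterior Inverse-Gamma(9, 549/8)
obs 5: x=-1/2 → posterior Inverse-Gamma(19/2, 287/4)
obs 6: x=3 → posterior Inverse-Gamma(10, 289/4)
obs 7: x=0 → posterior Inverse-Gamma(21/2, 297/4)
obs 8: x=-3/2 → posterior Inverse-Gamma(11, 643/8)
obs 9: x=2 → posterior Inverse-Gamma(23/2, 643/8)
obs 10: x=0 → posterior Inverse-Gamma(12, 659/8)
obs 11: x=-2 → posterior Inverse-Gamma(25/2, 723/8)
obs 12: x=7/4 → posterior Inverse-Gamma(13, 2893/32)

2893/448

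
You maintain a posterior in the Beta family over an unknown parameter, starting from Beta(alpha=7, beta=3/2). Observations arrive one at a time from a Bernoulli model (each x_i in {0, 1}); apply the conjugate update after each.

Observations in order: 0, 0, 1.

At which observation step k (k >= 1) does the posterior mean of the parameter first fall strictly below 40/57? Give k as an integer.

k = 2

obs 1: x=0 → posterior Beta(7, 5/2)
obs 2: x=0 → posterior Beta(7, 7/2)
obs 3: x=1 → posterior Beta(8, 7/2)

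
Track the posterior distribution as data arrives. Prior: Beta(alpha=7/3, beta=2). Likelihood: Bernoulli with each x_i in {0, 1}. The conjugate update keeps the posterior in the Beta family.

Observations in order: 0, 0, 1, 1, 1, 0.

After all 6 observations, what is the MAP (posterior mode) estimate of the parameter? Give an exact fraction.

13/25

obs 1: x=0 → posterior Beta(7/3, 3)
obs 2: x=0 → posterior Beta(7/3, 4)
obs 3: x=1 → posterior Beta(10/3, 4)
obs 4: x=1 → posterior Beta(13/3, 4)
obs 5: x=1 → posterior Beta(16/3, 4)
obs 6: x=0 → posterior Beta(16/3, 5)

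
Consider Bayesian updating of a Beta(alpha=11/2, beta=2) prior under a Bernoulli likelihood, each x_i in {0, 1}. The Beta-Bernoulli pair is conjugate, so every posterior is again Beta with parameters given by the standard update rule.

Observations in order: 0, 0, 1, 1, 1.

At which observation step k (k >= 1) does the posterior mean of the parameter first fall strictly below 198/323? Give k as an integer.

k = 2

obs 1: x=0 → posterior Beta(11/2, 3)
obs 2: x=0 → posterior Beta(11/2, 4)
obs 3: x=1 → posterior Beta(13/2, 4)
obs 4: x=1 → posterior Beta(15/2, 4)
obs 5: x=1 → posterior Beta(17/2, 4)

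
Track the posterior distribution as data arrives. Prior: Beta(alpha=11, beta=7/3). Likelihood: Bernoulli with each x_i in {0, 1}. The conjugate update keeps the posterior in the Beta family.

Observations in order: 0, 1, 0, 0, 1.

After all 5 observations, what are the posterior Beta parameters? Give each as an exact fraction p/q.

alpha=13, beta=16/3

obs 1: x=0 → posterior Beta(11, 10/3)
obs 2: x=1 → posterior Beta(12, 10/3)
obs 3: x=0 → posterior Beta(12, 13/3)
obs 4: x=0 → posterior Beta(12, 16/3)
obs 5: x=1 → posterior Beta(13, 16/3)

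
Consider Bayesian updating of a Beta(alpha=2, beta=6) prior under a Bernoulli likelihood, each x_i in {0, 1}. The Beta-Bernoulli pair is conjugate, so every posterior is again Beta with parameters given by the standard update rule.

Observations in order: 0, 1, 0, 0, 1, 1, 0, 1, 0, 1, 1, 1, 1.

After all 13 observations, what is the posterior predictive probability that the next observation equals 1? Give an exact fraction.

obs 1: x=0 → posterior Beta(2, 7)
obs 2: x=1 → posterior Beta(3, 7)
obs 3: x=0 → posterior Beta(3, 8)
obs 4: x=0 → posterior Beta(3, 9)
obs 5: x=1 → posterior Beta(4, 9)
obs 6: x=1 → posterior Beta(5, 9)
obs 7: x=0 → posterior Beta(5, 10)
obs 8: x=1 → posterior Beta(6, 10)
obs 9: x=0 → posterior Beta(6, 11)
obs 10: x=1 → posterior Beta(7, 11)
obs 11: x=1 → posterior Beta(8, 11)
obs 12: x=1 → posterior Beta(9, 11)
obs 13: x=1 → posterior Beta(10, 11)

10/21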